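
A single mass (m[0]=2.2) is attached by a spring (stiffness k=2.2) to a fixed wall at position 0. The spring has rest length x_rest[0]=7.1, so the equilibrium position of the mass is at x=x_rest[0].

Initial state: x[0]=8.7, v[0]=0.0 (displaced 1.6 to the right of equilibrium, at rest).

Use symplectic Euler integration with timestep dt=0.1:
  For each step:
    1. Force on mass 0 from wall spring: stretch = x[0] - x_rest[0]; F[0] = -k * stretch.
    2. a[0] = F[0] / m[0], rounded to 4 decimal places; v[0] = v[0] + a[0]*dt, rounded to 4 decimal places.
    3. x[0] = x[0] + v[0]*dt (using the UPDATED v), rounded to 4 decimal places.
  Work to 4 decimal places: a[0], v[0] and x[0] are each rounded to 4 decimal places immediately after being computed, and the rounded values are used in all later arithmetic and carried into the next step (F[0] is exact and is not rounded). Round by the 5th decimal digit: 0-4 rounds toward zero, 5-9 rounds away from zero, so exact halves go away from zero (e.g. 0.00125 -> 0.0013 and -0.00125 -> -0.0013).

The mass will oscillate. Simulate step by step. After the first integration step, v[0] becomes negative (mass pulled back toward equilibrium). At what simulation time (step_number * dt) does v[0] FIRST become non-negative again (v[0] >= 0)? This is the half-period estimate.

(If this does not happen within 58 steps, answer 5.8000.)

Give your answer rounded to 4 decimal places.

Step 0: x=[8.7000] v=[0.0000]
Step 1: x=[8.6840] v=[-0.1600]
Step 2: x=[8.6522] v=[-0.3184]
Step 3: x=[8.6048] v=[-0.4736]
Step 4: x=[8.5424] v=[-0.6241]
Step 5: x=[8.4656] v=[-0.7683]
Step 6: x=[8.3751] v=[-0.9049]
Step 7: x=[8.2719] v=[-1.0324]
Step 8: x=[8.1569] v=[-1.1496]
Step 9: x=[8.0314] v=[-1.2553]
Step 10: x=[7.8966] v=[-1.3484]
Step 11: x=[7.7538] v=[-1.4281]
Step 12: x=[7.6045] v=[-1.4935]
Step 13: x=[7.4501] v=[-1.5440]
Step 14: x=[7.2922] v=[-1.5790]
Step 15: x=[7.1324] v=[-1.5982]
Step 16: x=[6.9723] v=[-1.6014]
Step 17: x=[6.8134] v=[-1.5886]
Step 18: x=[6.6574] v=[-1.5599]
Step 19: x=[6.5058] v=[-1.5156]
Step 20: x=[6.3602] v=[-1.4562]
Step 21: x=[6.2220] v=[-1.3822]
Step 22: x=[6.0926] v=[-1.2944]
Step 23: x=[5.9732] v=[-1.1937]
Step 24: x=[5.8651] v=[-1.0810]
Step 25: x=[5.7694] v=[-0.9575]
Step 26: x=[5.6870] v=[-0.8244]
Step 27: x=[5.6187] v=[-0.6831]
Step 28: x=[5.5652] v=[-0.5350]
Step 29: x=[5.5271] v=[-0.3815]
Step 30: x=[5.5047] v=[-0.2242]
Step 31: x=[5.4982] v=[-0.0647]
Step 32: x=[5.5078] v=[0.0955]
First v>=0 after going negative at step 32, time=3.2000

Answer: 3.2000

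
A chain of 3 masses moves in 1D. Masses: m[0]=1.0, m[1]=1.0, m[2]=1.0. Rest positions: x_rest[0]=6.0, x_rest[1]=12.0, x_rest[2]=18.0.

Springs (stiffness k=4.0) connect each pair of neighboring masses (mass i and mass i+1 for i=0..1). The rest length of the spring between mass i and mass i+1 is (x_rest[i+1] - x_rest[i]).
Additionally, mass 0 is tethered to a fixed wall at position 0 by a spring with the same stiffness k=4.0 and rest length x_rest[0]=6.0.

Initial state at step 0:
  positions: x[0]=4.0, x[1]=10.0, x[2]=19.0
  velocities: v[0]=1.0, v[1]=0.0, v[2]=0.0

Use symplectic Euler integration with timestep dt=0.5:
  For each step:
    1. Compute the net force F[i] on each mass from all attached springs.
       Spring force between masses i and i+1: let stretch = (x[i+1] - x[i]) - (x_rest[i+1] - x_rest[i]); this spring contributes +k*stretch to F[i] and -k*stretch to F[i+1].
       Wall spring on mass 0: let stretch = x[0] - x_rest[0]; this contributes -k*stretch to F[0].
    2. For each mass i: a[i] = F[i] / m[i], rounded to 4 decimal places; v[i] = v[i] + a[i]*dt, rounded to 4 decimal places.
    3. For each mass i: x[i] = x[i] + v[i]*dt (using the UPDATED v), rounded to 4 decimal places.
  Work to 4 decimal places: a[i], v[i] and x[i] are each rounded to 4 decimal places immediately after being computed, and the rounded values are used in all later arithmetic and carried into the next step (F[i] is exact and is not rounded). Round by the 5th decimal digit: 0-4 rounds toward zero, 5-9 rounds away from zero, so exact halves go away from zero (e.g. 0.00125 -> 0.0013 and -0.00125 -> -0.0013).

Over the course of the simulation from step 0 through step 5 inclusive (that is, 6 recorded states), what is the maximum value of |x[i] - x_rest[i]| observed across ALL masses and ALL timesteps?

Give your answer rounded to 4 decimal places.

Step 0: x=[4.0000 10.0000 19.0000] v=[1.0000 0.0000 0.0000]
Step 1: x=[6.5000 13.0000 16.0000] v=[5.0000 6.0000 -6.0000]
Step 2: x=[9.0000 12.5000 16.0000] v=[5.0000 -1.0000 0.0000]
Step 3: x=[6.0000 12.0000 18.5000] v=[-6.0000 -1.0000 5.0000]
Step 4: x=[3.0000 12.0000 20.5000] v=[-6.0000 0.0000 4.0000]
Step 5: x=[6.0000 11.5000 20.0000] v=[6.0000 -1.0000 -1.0000]
Max displacement = 3.0000

Answer: 3.0000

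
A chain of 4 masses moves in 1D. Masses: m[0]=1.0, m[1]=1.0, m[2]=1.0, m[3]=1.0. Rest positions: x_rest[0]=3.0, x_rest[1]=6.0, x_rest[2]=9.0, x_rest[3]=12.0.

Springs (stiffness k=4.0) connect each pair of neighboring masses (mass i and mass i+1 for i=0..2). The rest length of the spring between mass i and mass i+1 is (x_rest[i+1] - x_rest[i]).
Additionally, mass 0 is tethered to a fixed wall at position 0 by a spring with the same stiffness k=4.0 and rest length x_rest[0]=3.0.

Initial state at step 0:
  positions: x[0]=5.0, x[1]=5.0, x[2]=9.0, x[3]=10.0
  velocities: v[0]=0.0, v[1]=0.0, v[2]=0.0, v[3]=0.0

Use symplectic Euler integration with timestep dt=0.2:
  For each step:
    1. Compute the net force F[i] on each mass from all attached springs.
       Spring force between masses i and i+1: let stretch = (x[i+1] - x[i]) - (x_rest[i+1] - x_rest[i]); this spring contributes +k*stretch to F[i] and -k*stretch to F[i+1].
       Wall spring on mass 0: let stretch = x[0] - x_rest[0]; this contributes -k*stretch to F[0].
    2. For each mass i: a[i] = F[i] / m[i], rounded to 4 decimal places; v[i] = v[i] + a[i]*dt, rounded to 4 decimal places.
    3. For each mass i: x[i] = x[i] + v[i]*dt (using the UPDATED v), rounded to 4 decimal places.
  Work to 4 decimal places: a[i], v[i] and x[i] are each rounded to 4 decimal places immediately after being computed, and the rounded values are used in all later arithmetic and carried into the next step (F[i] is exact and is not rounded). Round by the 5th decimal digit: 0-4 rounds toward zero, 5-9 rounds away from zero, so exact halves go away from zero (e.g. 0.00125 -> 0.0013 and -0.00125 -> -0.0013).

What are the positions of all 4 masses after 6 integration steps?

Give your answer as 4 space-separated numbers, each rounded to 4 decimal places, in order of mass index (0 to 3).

Answer: 1.9104 4.4670 9.1544 12.0286

Derivation:
Step 0: x=[5.0000 5.0000 9.0000 10.0000] v=[0.0000 0.0000 0.0000 0.0000]
Step 1: x=[4.2000 5.6400 8.5200 10.3200] v=[-4.0000 3.2000 -2.4000 1.6000]
Step 2: x=[2.9584 6.5104 7.8672 10.8320] v=[-6.2080 4.3520 -3.2640 2.5600]
Step 3: x=[1.8118 7.0296 7.4717 11.3496] v=[-5.7331 2.5958 -1.9776 2.5882]
Step 4: x=[1.2101 6.7846 7.6259 11.7268] v=[-3.0083 -1.2248 0.7710 1.8859]
Step 5: x=[1.3067 5.7823 8.3016 11.9278] v=[0.4832 -5.0114 3.3787 1.0052]
Step 6: x=[1.9104 4.4670 9.1544 12.0286] v=[3.0183 -6.5764 4.2642 0.5042]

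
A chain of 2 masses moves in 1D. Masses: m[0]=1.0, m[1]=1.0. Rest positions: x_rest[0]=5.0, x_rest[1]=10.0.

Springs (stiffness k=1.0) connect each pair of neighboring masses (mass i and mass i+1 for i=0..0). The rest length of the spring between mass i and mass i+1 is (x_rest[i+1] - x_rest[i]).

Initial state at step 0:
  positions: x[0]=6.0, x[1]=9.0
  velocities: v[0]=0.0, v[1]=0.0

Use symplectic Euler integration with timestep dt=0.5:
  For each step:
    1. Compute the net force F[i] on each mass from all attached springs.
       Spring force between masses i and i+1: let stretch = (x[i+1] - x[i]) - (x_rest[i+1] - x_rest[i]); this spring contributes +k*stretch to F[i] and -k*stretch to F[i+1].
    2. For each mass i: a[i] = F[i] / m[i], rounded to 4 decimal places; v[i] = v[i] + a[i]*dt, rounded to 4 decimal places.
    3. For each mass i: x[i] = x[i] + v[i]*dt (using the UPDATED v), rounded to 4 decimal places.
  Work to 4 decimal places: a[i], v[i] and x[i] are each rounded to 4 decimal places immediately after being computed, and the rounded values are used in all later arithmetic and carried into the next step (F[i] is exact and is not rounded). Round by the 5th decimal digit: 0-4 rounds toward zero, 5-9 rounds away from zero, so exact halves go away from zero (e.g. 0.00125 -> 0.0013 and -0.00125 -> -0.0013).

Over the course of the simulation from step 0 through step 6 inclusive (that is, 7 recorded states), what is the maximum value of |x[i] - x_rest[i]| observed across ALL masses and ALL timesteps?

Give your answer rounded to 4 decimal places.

Answer: 1.0625

Derivation:
Step 0: x=[6.0000 9.0000] v=[0.0000 0.0000]
Step 1: x=[5.5000 9.5000] v=[-1.0000 1.0000]
Step 2: x=[4.7500 10.2500] v=[-1.5000 1.5000]
Step 3: x=[4.1250 10.8750] v=[-1.2500 1.2500]
Step 4: x=[3.9375 11.0625] v=[-0.3750 0.3750]
Step 5: x=[4.2813 10.7188] v=[0.6875 -0.6875]
Step 6: x=[4.9845 10.0157] v=[1.4063 -1.4063]
Max displacement = 1.0625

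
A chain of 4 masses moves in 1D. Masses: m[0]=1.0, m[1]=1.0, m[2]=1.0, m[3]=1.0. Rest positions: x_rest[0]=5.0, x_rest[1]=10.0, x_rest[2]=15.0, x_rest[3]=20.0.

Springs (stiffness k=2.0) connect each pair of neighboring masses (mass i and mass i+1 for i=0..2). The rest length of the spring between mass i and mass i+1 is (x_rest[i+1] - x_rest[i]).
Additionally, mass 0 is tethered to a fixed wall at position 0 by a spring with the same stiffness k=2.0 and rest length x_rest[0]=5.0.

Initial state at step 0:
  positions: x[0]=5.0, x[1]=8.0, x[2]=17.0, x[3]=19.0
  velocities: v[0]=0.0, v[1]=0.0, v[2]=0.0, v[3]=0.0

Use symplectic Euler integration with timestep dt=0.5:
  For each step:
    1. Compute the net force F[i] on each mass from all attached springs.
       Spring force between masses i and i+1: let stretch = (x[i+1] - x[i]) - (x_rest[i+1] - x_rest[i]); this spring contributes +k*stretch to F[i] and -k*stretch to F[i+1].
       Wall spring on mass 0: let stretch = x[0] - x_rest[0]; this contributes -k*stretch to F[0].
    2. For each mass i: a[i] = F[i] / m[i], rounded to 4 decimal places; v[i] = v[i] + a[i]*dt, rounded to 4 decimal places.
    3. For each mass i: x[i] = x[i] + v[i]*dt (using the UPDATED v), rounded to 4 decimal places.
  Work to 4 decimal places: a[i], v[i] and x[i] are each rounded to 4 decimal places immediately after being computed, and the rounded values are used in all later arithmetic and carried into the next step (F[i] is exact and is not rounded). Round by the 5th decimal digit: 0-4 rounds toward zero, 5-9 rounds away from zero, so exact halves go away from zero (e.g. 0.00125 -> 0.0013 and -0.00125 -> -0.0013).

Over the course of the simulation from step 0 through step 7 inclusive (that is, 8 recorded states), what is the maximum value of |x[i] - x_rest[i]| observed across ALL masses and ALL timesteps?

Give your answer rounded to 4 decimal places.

Step 0: x=[5.0000 8.0000 17.0000 19.0000] v=[0.0000 0.0000 0.0000 0.0000]
Step 1: x=[4.0000 11.0000 13.5000 20.5000] v=[-2.0000 6.0000 -7.0000 3.0000]
Step 2: x=[4.5000 11.7500 12.2500 21.0000] v=[1.0000 1.5000 -2.5000 1.0000]
Step 3: x=[6.3750 9.1250 15.1250 19.6250] v=[3.7500 -5.2500 5.7500 -2.7500]
Step 4: x=[6.4375 8.1250 17.2500 18.5000] v=[0.1250 -2.0000 4.2500 -2.2500]
Step 5: x=[4.1250 10.8438 15.4375 19.2500] v=[-4.6250 5.4375 -3.6250 1.5000]
Step 6: x=[3.1094 12.5000 13.2344 20.5938] v=[-2.0312 3.3124 -4.4062 2.6875]
Step 7: x=[5.2344 9.8281 14.3438 20.7579] v=[4.2500 -5.3438 2.2188 0.3281]
Max displacement = 2.7500

Answer: 2.7500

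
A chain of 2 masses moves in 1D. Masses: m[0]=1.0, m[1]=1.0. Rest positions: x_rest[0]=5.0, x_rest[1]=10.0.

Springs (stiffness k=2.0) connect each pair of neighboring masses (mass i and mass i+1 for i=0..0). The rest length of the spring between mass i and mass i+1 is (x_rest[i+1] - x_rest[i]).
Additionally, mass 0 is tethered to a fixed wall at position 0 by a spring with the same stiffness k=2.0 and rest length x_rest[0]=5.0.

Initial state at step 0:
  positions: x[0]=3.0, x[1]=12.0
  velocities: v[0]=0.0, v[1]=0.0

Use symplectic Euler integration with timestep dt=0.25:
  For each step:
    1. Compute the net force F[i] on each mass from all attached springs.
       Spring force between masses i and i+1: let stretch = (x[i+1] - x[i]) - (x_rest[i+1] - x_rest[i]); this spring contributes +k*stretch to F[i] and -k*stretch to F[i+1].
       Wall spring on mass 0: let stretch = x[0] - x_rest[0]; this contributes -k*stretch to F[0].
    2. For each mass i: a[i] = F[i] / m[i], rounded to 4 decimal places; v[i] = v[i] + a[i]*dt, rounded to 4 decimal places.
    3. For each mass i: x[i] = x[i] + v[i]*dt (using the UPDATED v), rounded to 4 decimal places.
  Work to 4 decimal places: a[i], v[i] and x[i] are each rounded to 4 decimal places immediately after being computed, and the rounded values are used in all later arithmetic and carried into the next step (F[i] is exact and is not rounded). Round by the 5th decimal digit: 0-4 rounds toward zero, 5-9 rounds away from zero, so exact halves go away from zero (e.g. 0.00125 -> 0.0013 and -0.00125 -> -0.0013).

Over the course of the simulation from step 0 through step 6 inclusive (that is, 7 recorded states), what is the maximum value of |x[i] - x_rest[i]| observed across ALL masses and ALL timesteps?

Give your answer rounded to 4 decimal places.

Step 0: x=[3.0000 12.0000] v=[0.0000 0.0000]
Step 1: x=[3.7500 11.5000] v=[3.0000 -2.0000]
Step 2: x=[5.0000 10.6563] v=[5.0000 -3.3750]
Step 3: x=[6.3321 9.7305] v=[5.3282 -3.7032]
Step 4: x=[7.2975 9.0049] v=[3.8614 -2.9024]
Step 5: x=[7.5641 8.6909] v=[1.0664 -1.2561]
Step 6: x=[7.0260 8.8610] v=[-2.1523 0.6805]
Max displacement = 2.5641

Answer: 2.5641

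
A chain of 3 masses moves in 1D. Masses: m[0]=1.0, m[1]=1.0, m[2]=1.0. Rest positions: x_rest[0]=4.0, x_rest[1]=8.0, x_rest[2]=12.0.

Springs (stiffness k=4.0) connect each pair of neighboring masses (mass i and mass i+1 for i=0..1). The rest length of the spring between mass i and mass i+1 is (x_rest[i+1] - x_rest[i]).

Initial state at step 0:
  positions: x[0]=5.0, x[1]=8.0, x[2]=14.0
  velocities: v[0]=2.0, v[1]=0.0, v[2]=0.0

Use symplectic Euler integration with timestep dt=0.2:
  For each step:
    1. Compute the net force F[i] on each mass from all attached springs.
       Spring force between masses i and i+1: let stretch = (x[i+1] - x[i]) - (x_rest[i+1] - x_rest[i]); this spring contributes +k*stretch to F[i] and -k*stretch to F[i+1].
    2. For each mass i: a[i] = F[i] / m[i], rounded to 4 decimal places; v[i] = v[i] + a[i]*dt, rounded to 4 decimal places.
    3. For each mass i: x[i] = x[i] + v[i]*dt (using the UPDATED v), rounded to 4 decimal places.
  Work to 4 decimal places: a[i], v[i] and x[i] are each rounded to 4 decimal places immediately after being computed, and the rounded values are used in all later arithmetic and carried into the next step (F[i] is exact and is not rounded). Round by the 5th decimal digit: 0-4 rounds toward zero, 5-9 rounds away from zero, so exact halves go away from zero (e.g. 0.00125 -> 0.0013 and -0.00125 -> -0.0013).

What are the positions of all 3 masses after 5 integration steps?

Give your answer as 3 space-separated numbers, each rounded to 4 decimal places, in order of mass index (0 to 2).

Step 0: x=[5.0000 8.0000 14.0000] v=[2.0000 0.0000 0.0000]
Step 1: x=[5.2400 8.4800 13.6800] v=[1.2000 2.4000 -1.6000]
Step 2: x=[5.3584 9.2736 13.1680] v=[0.5920 3.9680 -2.5600]
Step 3: x=[5.4632 10.0639 12.6729] v=[0.5242 3.9514 -2.4755]
Step 4: x=[5.6642 10.5355 12.4004] v=[1.0048 2.3580 -1.3627]
Step 5: x=[6.0046 10.5261 12.4695] v=[1.7018 -0.0471 0.3454]

Answer: 6.0046 10.5261 12.4695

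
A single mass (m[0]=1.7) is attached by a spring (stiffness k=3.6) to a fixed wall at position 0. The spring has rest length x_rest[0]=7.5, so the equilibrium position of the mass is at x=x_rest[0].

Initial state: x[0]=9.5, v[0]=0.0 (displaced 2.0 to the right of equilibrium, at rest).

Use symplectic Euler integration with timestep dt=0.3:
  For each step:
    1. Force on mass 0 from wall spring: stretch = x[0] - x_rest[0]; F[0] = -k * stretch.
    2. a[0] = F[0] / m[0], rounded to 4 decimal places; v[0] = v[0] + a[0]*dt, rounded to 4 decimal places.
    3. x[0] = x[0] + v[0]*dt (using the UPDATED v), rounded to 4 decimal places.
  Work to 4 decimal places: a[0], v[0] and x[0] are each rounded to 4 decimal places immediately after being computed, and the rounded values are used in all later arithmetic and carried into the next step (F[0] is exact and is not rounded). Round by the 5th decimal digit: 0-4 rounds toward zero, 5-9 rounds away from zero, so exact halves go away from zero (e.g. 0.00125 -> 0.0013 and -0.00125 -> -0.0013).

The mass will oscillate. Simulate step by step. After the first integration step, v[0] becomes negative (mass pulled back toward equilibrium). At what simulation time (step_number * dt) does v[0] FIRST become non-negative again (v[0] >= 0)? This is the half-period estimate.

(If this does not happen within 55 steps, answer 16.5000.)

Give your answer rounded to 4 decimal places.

Answer: 2.4000

Derivation:
Step 0: x=[9.5000] v=[0.0000]
Step 1: x=[9.1188] v=[-1.2706]
Step 2: x=[8.4291] v=[-2.2990]
Step 3: x=[7.5623] v=[-2.8893]
Step 4: x=[6.6836] v=[-2.9289]
Step 5: x=[5.9605] v=[-2.4103]
Step 6: x=[5.5308] v=[-1.4323]
Step 7: x=[5.4764] v=[-0.1813]
Step 8: x=[5.8077] v=[1.1043]
First v>=0 after going negative at step 8, time=2.4000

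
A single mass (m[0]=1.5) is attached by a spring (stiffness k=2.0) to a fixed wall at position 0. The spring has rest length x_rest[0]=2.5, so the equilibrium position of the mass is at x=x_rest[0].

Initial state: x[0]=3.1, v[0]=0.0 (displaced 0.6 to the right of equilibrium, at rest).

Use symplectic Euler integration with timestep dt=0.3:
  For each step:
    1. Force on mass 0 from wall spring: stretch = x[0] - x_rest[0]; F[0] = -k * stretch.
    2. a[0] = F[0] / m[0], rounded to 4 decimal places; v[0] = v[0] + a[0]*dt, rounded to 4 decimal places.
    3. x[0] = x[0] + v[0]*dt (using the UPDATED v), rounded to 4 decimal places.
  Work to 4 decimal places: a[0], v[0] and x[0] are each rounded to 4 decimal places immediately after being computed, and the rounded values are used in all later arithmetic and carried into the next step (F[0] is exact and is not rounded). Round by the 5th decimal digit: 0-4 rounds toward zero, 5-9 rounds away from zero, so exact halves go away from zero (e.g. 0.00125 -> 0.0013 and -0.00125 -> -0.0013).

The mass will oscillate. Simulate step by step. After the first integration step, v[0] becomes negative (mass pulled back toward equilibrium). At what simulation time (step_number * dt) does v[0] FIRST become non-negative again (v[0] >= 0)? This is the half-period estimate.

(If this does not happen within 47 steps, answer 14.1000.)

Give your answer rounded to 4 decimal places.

Step 0: x=[3.1000] v=[0.0000]
Step 1: x=[3.0280] v=[-0.2400]
Step 2: x=[2.8926] v=[-0.4512]
Step 3: x=[2.7101] v=[-0.6083]
Step 4: x=[2.5024] v=[-0.6923]
Step 5: x=[2.2944] v=[-0.6933]
Step 6: x=[2.1111] v=[-0.6111]
Step 7: x=[1.9744] v=[-0.4556]
Step 8: x=[1.9008] v=[-0.2454]
Step 9: x=[1.8991] v=[-0.0057]
Step 10: x=[1.9695] v=[0.2347]
First v>=0 after going negative at step 10, time=3.0000

Answer: 3.0000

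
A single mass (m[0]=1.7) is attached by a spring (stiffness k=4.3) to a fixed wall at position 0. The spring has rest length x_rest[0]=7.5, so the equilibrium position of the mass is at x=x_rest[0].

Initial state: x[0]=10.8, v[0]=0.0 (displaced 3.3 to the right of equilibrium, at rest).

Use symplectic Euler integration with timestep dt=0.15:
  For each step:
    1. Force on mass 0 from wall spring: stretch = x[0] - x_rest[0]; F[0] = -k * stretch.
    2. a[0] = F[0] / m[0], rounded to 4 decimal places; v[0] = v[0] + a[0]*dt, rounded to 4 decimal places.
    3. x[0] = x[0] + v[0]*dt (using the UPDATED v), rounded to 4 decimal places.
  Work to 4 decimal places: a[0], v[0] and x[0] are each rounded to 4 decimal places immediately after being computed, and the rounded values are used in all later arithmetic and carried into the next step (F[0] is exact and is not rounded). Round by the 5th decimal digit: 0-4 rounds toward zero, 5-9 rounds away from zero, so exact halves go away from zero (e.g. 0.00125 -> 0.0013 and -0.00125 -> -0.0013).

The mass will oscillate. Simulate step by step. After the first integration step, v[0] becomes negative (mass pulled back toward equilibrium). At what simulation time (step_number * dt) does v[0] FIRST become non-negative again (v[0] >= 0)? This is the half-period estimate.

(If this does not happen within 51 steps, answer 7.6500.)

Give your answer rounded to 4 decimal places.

Answer: 2.1000

Derivation:
Step 0: x=[10.8000] v=[0.0000]
Step 1: x=[10.6122] v=[-1.2521]
Step 2: x=[10.2473] v=[-2.4329]
Step 3: x=[9.7260] v=[-3.4753]
Step 4: x=[9.0780] v=[-4.3199]
Step 5: x=[8.3402] v=[-4.9186]
Step 6: x=[7.5546] v=[-5.2374]
Step 7: x=[6.7659] v=[-5.2581]
Step 8: x=[6.0190] v=[-4.9796]
Step 9: x=[5.3563] v=[-4.4177]
Step 10: x=[4.8156] v=[-3.6044]
Step 11: x=[4.4277] v=[-2.5859]
Step 12: x=[4.2147] v=[-1.4202]
Step 13: x=[4.1886] v=[-0.1737]
Step 14: x=[4.3510] v=[1.0827]
First v>=0 after going negative at step 14, time=2.1000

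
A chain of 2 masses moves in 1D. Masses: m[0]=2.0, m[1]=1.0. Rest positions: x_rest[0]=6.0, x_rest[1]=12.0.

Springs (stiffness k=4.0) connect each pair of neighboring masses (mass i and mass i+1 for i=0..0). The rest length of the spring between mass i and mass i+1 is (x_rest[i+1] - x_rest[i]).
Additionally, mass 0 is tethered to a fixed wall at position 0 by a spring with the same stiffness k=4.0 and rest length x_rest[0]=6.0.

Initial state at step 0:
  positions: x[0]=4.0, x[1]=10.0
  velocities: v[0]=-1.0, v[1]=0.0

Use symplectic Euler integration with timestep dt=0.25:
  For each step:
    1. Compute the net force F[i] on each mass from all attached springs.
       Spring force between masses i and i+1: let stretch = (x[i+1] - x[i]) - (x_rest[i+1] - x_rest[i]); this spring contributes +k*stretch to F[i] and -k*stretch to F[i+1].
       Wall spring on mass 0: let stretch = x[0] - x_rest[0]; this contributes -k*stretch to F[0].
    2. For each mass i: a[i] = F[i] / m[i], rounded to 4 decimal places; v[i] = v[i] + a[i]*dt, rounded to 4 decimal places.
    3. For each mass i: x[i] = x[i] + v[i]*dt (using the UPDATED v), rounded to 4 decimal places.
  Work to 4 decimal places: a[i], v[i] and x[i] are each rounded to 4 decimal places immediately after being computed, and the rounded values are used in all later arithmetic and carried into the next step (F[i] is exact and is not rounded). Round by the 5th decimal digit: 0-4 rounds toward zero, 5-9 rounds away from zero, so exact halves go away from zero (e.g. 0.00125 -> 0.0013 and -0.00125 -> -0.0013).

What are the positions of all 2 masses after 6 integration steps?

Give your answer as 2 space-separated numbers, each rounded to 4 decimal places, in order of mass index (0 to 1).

Step 0: x=[4.0000 10.0000] v=[-1.0000 0.0000]
Step 1: x=[4.0000 10.0000] v=[0.0000 0.0000]
Step 2: x=[4.2500 10.0000] v=[1.0000 0.0000]
Step 3: x=[4.6875 10.0625] v=[1.7500 0.2500]
Step 4: x=[5.2110 10.2813] v=[2.0938 0.8750]
Step 5: x=[5.7169 10.7325] v=[2.0235 1.8047]
Step 6: x=[6.1351 11.4298] v=[1.6729 2.7891]

Answer: 6.1351 11.4298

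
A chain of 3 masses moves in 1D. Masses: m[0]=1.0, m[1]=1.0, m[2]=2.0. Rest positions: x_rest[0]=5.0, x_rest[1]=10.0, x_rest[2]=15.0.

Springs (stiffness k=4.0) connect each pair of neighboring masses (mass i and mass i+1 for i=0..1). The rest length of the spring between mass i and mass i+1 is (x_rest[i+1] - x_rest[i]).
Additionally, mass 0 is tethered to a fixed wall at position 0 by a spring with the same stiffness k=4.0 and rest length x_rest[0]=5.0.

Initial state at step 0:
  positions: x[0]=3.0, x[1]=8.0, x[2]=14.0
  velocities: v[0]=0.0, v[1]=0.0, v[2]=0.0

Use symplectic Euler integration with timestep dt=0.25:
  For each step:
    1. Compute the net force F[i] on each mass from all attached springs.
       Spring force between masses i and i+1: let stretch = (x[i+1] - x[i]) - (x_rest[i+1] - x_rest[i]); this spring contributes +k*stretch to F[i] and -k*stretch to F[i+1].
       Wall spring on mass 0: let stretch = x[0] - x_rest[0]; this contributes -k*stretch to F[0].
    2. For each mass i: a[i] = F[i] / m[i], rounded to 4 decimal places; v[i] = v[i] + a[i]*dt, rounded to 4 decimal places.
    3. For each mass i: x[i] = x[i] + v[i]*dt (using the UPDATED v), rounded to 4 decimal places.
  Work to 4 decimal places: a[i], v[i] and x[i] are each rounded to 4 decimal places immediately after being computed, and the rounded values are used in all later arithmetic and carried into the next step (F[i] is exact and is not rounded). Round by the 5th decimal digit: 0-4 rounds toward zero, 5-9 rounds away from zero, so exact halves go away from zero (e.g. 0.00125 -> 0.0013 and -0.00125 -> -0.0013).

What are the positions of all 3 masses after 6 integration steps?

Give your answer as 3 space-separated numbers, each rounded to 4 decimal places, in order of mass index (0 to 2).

Answer: 5.7606 10.4469 13.8185

Derivation:
Step 0: x=[3.0000 8.0000 14.0000] v=[0.0000 0.0000 0.0000]
Step 1: x=[3.5000 8.2500 13.8750] v=[2.0000 1.0000 -0.5000]
Step 2: x=[4.3125 8.7188 13.6719] v=[3.2500 1.8750 -0.8125]
Step 3: x=[5.1485 9.3243 13.4746] v=[3.3438 2.4218 -0.7891]
Step 4: x=[5.7413 9.9234 13.3835] v=[2.3711 2.3963 -0.3643]
Step 5: x=[5.9443 10.3420 13.4849] v=[0.8119 1.6743 0.4057]
Step 6: x=[5.7606 10.4469 13.8185] v=[-0.7347 0.4195 1.3343]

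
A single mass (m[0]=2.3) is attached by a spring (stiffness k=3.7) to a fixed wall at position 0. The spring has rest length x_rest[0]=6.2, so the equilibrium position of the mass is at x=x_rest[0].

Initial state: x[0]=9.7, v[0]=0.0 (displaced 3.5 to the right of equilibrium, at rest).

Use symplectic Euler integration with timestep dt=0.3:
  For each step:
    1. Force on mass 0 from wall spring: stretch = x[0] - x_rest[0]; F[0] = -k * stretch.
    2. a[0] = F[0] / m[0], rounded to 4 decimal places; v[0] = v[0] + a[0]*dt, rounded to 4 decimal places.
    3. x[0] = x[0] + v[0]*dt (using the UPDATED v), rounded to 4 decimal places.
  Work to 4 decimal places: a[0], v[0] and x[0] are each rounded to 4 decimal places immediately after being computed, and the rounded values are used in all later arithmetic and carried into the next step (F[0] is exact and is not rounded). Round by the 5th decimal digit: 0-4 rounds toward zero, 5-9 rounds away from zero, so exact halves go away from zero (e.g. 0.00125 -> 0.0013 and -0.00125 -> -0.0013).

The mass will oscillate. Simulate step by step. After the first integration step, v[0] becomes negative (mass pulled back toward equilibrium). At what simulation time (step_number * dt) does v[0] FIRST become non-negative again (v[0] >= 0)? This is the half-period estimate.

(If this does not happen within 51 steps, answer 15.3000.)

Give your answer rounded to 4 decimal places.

Step 0: x=[9.7000] v=[0.0000]
Step 1: x=[9.1933] v=[-1.6891]
Step 2: x=[8.2532] v=[-3.1337]
Step 3: x=[7.0158] v=[-4.1246]
Step 4: x=[5.6603] v=[-4.5183]
Step 5: x=[4.3830] v=[-4.2578]
Step 6: x=[3.3687] v=[-3.3809]
Step 7: x=[2.7644] v=[-2.0145]
Step 8: x=[2.6575] v=[-0.3565]
Step 9: x=[3.0634] v=[1.3531]
First v>=0 after going negative at step 9, time=2.7000

Answer: 2.7000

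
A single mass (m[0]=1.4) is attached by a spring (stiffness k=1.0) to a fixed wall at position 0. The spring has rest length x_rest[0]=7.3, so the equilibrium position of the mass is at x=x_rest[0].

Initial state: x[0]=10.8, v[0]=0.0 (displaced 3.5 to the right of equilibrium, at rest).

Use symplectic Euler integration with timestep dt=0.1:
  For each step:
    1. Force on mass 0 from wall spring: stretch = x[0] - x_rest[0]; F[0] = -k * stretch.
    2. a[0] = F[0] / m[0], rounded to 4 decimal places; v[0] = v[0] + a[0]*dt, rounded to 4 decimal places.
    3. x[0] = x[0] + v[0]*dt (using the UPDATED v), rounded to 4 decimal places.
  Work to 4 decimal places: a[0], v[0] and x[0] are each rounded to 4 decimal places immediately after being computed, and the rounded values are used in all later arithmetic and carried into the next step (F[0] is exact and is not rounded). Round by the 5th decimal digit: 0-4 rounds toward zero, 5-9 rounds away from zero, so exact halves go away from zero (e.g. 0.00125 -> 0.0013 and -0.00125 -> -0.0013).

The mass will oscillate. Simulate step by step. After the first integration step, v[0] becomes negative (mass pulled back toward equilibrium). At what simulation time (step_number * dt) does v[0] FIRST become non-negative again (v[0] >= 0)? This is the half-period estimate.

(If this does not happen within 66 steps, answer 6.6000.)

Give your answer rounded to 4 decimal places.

Answer: 3.8000

Derivation:
Step 0: x=[10.8000] v=[0.0000]
Step 1: x=[10.7750] v=[-0.2500]
Step 2: x=[10.7252] v=[-0.4982]
Step 3: x=[10.6509] v=[-0.7429]
Step 4: x=[10.5527] v=[-0.9823]
Step 5: x=[10.4312] v=[-1.2146]
Step 6: x=[10.2874] v=[-1.4383]
Step 7: x=[10.1222] v=[-1.6517]
Step 8: x=[9.9369] v=[-1.8533]
Step 9: x=[9.7327] v=[-2.0417]
Step 10: x=[9.5112] v=[-2.2155]
Step 11: x=[9.2739] v=[-2.3734]
Step 12: x=[9.0225] v=[-2.5144]
Step 13: x=[8.7588] v=[-2.6374]
Step 14: x=[8.4846] v=[-2.7416]
Step 15: x=[8.2020] v=[-2.8262]
Step 16: x=[7.9129] v=[-2.8906]
Step 17: x=[7.6195] v=[-2.9344]
Step 18: x=[7.3238] v=[-2.9572]
Step 19: x=[7.0279] v=[-2.9589]
Step 20: x=[6.7340] v=[-2.9395]
Step 21: x=[6.4441] v=[-2.8991]
Step 22: x=[6.1603] v=[-2.8380]
Step 23: x=[5.8846] v=[-2.7566]
Step 24: x=[5.6191] v=[-2.6555]
Step 25: x=[5.3656] v=[-2.5354]
Step 26: x=[5.1259] v=[-2.3972]
Step 27: x=[4.9017] v=[-2.2419]
Step 28: x=[4.6946] v=[-2.0706]
Step 29: x=[4.5062] v=[-1.8845]
Step 30: x=[4.3377] v=[-1.6849]
Step 31: x=[4.1904] v=[-1.4733]
Step 32: x=[4.0653] v=[-1.2512]
Step 33: x=[3.9633] v=[-1.0202]
Step 34: x=[3.8851] v=[-0.7819]
Step 35: x=[3.8313] v=[-0.5380]
Step 36: x=[3.8023] v=[-0.2902]
Step 37: x=[3.7983] v=[-0.0404]
Step 38: x=[3.8193] v=[0.2097]
First v>=0 after going negative at step 38, time=3.8000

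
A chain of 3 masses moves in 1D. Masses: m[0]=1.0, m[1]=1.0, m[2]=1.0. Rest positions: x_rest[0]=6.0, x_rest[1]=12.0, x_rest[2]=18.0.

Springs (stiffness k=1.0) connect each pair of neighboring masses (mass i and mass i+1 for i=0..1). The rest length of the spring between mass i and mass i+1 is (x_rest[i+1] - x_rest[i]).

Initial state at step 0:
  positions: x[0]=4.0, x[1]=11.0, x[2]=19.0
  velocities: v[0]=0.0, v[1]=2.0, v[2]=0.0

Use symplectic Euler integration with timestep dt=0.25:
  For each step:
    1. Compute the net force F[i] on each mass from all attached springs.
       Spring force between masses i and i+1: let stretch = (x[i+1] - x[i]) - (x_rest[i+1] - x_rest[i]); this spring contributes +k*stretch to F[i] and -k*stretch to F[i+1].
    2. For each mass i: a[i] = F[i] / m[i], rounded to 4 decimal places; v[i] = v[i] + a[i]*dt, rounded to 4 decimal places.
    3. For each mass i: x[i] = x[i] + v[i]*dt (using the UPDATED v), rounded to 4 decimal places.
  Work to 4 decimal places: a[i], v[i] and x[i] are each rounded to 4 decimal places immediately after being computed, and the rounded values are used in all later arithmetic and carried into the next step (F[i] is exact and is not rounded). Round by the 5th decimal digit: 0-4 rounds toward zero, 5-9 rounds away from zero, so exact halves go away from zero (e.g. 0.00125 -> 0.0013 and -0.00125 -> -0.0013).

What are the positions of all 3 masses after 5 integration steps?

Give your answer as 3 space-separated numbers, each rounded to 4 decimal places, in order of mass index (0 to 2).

Answer: 5.4292 13.0643 18.0067

Derivation:
Step 0: x=[4.0000 11.0000 19.0000] v=[0.0000 2.0000 0.0000]
Step 1: x=[4.0625 11.5625 18.8750] v=[0.2500 2.2500 -0.5000]
Step 2: x=[4.2188 12.1133 18.6680] v=[0.6250 2.2031 -0.8281]
Step 3: x=[4.4935 12.5804 18.4263] v=[1.0986 1.8682 -0.9668]
Step 4: x=[4.8986 12.9074 18.1942] v=[1.6203 1.3080 -0.9283]
Step 5: x=[5.4292 13.0643 18.0067] v=[2.1225 0.6275 -0.7500]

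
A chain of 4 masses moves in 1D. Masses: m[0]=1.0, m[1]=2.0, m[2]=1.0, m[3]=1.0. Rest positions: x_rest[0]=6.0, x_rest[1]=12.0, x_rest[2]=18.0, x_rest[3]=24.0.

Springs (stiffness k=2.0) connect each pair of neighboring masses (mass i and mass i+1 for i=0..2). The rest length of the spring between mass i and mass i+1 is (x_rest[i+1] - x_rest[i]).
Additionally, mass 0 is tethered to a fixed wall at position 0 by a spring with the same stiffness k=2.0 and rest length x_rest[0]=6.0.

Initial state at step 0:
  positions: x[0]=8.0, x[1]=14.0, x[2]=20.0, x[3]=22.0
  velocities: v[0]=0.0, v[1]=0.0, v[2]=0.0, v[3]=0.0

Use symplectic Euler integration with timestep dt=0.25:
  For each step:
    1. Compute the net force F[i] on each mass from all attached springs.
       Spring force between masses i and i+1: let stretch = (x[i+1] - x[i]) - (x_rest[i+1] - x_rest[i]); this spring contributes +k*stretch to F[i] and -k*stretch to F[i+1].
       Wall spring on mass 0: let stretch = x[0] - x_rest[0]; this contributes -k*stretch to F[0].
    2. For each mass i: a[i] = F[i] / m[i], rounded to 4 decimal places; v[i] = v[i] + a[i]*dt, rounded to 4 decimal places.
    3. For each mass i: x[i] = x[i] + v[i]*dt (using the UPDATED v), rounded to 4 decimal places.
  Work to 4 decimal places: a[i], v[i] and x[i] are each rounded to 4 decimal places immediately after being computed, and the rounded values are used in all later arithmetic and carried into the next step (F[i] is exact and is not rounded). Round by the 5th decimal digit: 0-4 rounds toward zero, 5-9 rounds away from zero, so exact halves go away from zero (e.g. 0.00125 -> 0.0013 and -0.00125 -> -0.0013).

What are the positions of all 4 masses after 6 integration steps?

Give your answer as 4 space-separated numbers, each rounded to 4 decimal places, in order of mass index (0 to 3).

Step 0: x=[8.0000 14.0000 20.0000 22.0000] v=[0.0000 0.0000 0.0000 0.0000]
Step 1: x=[7.7500 14.0000 19.5000 22.5000] v=[-1.0000 0.0000 -2.0000 2.0000]
Step 2: x=[7.3125 13.9531 18.6875 23.3750] v=[-1.7500 -0.1875 -3.2500 3.5000]
Step 3: x=[6.7910 13.7871 17.8691 24.4141] v=[-2.0860 -0.6641 -3.2735 4.1563]
Step 4: x=[6.2951 13.4390 17.3586 25.3851] v=[-1.9835 -1.3926 -2.0420 3.8838]
Step 5: x=[5.9053 12.8893 17.3615 26.1028] v=[-1.5591 -2.1987 0.0115 2.8706]
Step 6: x=[5.6504 12.1826 17.8980 26.4778] v=[-1.0198 -2.8267 2.1461 1.5000]

Answer: 5.6504 12.1826 17.8980 26.4778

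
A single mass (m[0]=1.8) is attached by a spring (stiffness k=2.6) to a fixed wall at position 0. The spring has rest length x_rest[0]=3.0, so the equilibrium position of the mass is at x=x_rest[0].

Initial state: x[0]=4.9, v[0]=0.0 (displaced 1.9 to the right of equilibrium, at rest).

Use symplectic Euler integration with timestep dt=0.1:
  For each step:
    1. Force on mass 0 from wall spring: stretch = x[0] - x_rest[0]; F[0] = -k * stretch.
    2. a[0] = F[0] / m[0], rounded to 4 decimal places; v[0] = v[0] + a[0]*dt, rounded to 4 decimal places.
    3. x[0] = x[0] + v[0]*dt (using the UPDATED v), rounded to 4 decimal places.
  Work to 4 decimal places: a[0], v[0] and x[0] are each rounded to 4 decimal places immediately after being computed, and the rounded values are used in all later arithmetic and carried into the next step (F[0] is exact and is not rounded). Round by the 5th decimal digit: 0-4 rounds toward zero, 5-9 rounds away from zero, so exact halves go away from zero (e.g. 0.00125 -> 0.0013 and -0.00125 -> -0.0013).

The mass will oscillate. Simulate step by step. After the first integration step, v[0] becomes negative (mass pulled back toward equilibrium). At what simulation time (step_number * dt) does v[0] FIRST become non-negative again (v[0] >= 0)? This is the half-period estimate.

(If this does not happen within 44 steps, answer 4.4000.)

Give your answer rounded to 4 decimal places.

Answer: 2.7000

Derivation:
Step 0: x=[4.9000] v=[0.0000]
Step 1: x=[4.8726] v=[-0.2744]
Step 2: x=[4.8181] v=[-0.5449]
Step 3: x=[4.7374] v=[-0.8075]
Step 4: x=[4.6316] v=[-1.0585]
Step 5: x=[4.5022] v=[-1.2942]
Step 6: x=[4.3511] v=[-1.5112]
Step 7: x=[4.1805] v=[-1.7064]
Step 8: x=[3.9928] v=[-1.8769]
Step 9: x=[3.7908] v=[-2.0203]
Step 10: x=[3.5774] v=[-2.1345]
Step 11: x=[3.3556] v=[-2.2179]
Step 12: x=[3.1287] v=[-2.2693]
Step 13: x=[2.8999] v=[-2.2879]
Step 14: x=[2.6726] v=[-2.2734]
Step 15: x=[2.4500] v=[-2.2261]
Step 16: x=[2.2353] v=[-2.1467]
Step 17: x=[2.0317] v=[-2.0362]
Step 18: x=[1.8421] v=[-1.8963]
Step 19: x=[1.6692] v=[-1.7291]
Step 20: x=[1.5155] v=[-1.5369]
Step 21: x=[1.3833] v=[-1.3225]
Step 22: x=[1.2744] v=[-1.0890]
Step 23: x=[1.1904] v=[-0.8398]
Step 24: x=[1.1326] v=[-0.5784]
Step 25: x=[1.1017] v=[-0.3087]
Step 26: x=[1.0983] v=[-0.0345]
Step 27: x=[1.1223] v=[0.2402]
First v>=0 after going negative at step 27, time=2.7000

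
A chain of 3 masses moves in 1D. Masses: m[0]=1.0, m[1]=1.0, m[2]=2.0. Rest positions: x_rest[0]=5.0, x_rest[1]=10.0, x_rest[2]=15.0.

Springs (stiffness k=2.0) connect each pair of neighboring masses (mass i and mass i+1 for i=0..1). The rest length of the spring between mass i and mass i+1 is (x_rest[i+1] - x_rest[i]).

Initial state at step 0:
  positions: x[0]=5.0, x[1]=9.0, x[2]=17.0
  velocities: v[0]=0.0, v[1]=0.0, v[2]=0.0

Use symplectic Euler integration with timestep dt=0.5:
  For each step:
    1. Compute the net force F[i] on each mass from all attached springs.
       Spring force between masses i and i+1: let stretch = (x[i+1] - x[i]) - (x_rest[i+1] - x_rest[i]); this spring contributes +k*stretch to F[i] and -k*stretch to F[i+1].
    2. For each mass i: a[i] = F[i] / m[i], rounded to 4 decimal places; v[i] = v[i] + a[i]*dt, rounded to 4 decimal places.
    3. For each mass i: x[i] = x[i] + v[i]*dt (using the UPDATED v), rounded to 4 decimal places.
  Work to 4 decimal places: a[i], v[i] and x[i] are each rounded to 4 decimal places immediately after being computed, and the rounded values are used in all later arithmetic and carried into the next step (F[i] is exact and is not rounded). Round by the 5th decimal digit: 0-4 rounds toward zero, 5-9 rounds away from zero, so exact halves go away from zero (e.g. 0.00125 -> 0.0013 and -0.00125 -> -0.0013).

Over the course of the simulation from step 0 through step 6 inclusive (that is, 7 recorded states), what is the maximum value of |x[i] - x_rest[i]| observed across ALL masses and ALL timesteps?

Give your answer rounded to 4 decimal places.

Answer: 3.0196

Derivation:
Step 0: x=[5.0000 9.0000 17.0000] v=[0.0000 0.0000 0.0000]
Step 1: x=[4.5000 11.0000 16.2500] v=[-1.0000 4.0000 -1.5000]
Step 2: x=[4.7500 12.3750 15.4375] v=[0.5000 2.7500 -1.6250]
Step 3: x=[6.3125 11.4688 15.1094] v=[3.1250 -1.8125 -0.6563]
Step 4: x=[7.9532 9.8047 15.1211] v=[3.2813 -3.3282 0.0234]
Step 5: x=[8.0196 9.8731 15.0537] v=[0.1328 0.1367 -0.1348]
Step 6: x=[6.5128 11.6050 14.9412] v=[-3.0137 3.4638 -0.2251]
Max displacement = 3.0196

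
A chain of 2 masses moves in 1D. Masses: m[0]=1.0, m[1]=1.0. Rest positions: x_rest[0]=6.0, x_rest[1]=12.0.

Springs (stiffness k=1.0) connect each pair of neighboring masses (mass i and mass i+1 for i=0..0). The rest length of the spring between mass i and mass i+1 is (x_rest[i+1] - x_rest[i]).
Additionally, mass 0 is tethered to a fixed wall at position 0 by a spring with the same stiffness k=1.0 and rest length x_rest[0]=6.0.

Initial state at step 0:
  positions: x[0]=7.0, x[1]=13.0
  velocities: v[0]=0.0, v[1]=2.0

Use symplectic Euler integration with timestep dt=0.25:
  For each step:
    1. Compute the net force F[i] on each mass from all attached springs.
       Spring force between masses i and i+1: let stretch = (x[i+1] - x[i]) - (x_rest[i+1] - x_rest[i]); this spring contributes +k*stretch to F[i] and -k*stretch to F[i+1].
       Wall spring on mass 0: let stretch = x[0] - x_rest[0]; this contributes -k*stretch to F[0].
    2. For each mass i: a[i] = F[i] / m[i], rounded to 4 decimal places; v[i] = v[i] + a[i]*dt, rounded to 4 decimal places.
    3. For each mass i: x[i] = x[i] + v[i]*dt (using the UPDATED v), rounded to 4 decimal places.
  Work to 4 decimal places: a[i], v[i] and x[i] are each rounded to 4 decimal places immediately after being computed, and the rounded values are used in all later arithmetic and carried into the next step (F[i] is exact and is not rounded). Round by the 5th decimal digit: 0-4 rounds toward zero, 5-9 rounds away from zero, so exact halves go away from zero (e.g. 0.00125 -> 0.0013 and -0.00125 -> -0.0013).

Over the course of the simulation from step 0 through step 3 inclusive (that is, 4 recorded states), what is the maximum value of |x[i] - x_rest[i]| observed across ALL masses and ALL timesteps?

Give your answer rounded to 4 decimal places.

Step 0: x=[7.0000 13.0000] v=[0.0000 2.0000]
Step 1: x=[6.9375 13.5000] v=[-0.2500 2.0000]
Step 2: x=[6.8516 13.9649] v=[-0.3438 1.8594]
Step 3: x=[6.7820 14.3602] v=[-0.2784 1.5811]
Max displacement = 2.3602

Answer: 2.3602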